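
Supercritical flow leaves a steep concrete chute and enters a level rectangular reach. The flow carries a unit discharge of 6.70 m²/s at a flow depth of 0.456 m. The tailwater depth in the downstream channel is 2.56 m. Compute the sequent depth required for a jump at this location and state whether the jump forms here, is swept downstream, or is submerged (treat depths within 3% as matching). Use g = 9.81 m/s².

y₂ = 4.26 m; the jump is swept downstream

V₁ = q/y₁ = 6.70/0.456 = 14.7 m/s. Fr₁ = V₁/√(g·y₁) = 14.7/√(9.81×0.456) = 6.95.
Bélanger equation: y₂/y₁ = ½[√(1 + 8Fr₁²) − 1] = ½[√387.1 − 1] = 9.34.
y₂ = 9.34 × 0.456 = 4.26 m.
Tailwater y_tw = 2.56 m: y_tw < y₂, so the jump is swept downstream.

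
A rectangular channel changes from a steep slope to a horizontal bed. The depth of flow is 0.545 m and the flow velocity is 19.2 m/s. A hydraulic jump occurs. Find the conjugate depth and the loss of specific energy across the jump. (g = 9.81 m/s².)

Fr₁ = V₁/√(g·y₁) = 19.2/√(9.81×0.545) = 8.30.
By Bélanger, y₂/y₁ = ½[√(1 + 8Fr₁²) − 1] = ½[√552.6 − 1] = 11.3.
y₂ = 11.3 × 0.545 = 6.13 m.
Head loss: ΔE = (y₂ − y₁)³/(4y₁y₂) = (6.13 − 0.545)³/(4×0.545×6.13) = 175/13.4 = 13.1 m.

y₂ = 6.13 m; ΔE = 13.1 m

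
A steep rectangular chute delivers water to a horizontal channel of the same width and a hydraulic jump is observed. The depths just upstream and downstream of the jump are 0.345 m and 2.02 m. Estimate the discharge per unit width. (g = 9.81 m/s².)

For a rectangular channel the momentum equation gives q² = ½·g·y₁·y₂·(y₁ + y₂) = ½×9.81×0.345×2.02×2.37 = 8.08.
q = √8.08 = 2.84 m²/s.

q = 2.84 m²/s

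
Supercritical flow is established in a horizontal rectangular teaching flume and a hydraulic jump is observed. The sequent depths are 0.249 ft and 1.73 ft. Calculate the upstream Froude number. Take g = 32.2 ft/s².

For a rectangular channel the momentum equation gives q² = ½·g·y₁·y₂·(y₁ + y₂) = ½×32.2×0.249×1.73×1.98 = 13.7.
q = √13.7 = 3.70 ft²/s.
V₁ = q/y₁ = 14.9 ft/s; Fr₁ = V₁/√(g·y₁) = 5.25.

Fr₁ = 5.25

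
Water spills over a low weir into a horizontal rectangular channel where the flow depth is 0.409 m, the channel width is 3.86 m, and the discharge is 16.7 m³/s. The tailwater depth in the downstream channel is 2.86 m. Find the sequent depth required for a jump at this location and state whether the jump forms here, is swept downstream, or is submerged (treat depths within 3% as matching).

q = Q/b = 16.7/3.86 = 4.33 m²/s; V₁ = q/y₁ = 10.6 m/s. Fr₁ = V₁/√(g·y₁) = 5.28.
Conjugate-depth relation: y₂/y₁ = ½[√(1 + 8Fr₁²) − 1] = ½[√224.1 − 1] = 6.99.
y₂ = 6.99 × 0.409 = 2.86 m.
Tailwater y_tw = 2.86 m: y_tw ≈ y₂, so the jump forms here.

y₂ = 2.86 m; the jump forms here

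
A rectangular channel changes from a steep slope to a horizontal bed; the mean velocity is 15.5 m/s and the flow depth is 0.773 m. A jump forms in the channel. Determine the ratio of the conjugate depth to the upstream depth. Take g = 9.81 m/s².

y₂/y₁ = 7.48

Fr₁ = V₁/√(g·y₁) = 15.5/√(9.81×0.773) = 5.63.
Bélanger equation: y₂/y₁ = ½[√(1 + 8Fr₁²) − 1] = ½[√254.5 − 1] = 7.48.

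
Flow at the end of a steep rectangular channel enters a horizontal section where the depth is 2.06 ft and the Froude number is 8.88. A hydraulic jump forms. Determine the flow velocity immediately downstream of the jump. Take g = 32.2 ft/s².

Fr₁ = 8.88 (given).
By Bélanger, y₂/y₁ = ½[√(1 + 8Fr₁²) − 1] = ½[√631.8 − 1] = 12.1.
y₂ = 12.1 × 2.06 = 24.9 ft.
V₁ = Fr₁·√(g·y₁) = 8.88×√(32.2×2.06) = 72.3 ft/s; q = V₁·y₁ = 149 ft²/s.
V₂ = q/y₂ = 149/24.9 = 5.99 ft/s.

V₂ = 5.99 ft/s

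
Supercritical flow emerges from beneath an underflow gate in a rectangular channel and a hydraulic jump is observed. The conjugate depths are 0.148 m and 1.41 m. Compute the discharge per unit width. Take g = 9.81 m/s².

For a rectangular channel the momentum equation gives q² = ½·g·y₁·y₂·(y₁ + y₂) = ½×9.81×0.148×1.41×1.56 = 1.59.
q = √1.59 = 1.26 m²/s.

q = 1.26 m²/s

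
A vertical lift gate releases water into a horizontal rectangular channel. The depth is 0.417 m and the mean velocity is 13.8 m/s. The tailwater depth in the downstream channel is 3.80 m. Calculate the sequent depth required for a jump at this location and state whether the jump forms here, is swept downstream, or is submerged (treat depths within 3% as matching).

Fr₁ = V₁/√(g·y₁) = 13.8/√(9.81×0.417) = 6.82.
By Bélanger, y₂/y₁ = ½[√(1 + 8Fr₁²) − 1] = ½[√373.4 − 1] = 9.16.
y₂ = 9.16 × 0.417 = 3.82 m.
Tailwater y_tw = 3.80 m: y_tw ≈ y₂, so the jump forms here.

y₂ = 3.82 m; the jump forms here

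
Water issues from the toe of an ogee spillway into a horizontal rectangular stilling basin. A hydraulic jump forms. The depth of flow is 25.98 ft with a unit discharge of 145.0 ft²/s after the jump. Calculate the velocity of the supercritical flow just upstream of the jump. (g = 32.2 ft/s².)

V₂ = q/y₂ = 145.0/25.98 = 5.581 ft/s; Fr₂ = V₂/√(g·y₂) = 0.1930.
Since the conjugate-depth ratio holds either way, y₁/y₂ = ½[√(1 + 8Fr₂²) − 1] = ½[√1.2979 − 1] = 0.06962.
y₁ = 0.06962 × 25.98 = 1.809 ft.
V₁ = q/y₁ = 145.0/1.809 = 80.16 ft/s.

V₁ = 80.16 ft/s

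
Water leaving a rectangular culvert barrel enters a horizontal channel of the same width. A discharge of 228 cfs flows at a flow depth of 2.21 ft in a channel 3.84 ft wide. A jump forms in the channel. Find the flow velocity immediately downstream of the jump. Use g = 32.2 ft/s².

q = Q/b = 228/3.84 = 59.4 ft²/s; V₁ = q/y₁ = 26.9 ft/s. Fr₁ = V₁/√(g·y₁) = 3.18.
Conjugate-depth relation: y₂/y₁ = ½[√(1 + 8Fr₁²) − 1] = ½[√82.15 − 1] = 4.03.
y₂ = 4.03 × 2.21 = 8.91 ft.
V₂ = q/y₂ = 59.4/8.91 = 6.66 ft/s.

V₂ = 6.66 ft/s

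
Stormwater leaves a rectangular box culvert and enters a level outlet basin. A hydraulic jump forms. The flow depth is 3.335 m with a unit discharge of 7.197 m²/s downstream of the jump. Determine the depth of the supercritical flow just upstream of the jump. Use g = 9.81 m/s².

y₁ = 0.7711 m

V₂ = q/y₂ = 7.197/3.335 = 2.158 m/s; Fr₂ = V₂/√(g·y₂) = 0.3773.
Applying the sequent-depth relation in reverse, y₁/y₂ = ½[√(1 + 8Fr₂²) − 1] = ½[√2.1388 − 1] = 0.2312.
y₁ = 0.2312 × 3.335 = 0.7711 m.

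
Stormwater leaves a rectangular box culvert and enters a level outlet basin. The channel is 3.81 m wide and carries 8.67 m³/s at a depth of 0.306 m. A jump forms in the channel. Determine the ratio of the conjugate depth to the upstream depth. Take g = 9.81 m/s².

q = Q/b = 8.67/3.81 = 2.28 m²/s; V₁ = q/y₁ = 7.44 m/s. Fr₁ = V₁/√(g·y₁) = 4.29.
By Bélanger, y₂/y₁ = ½[√(1 + 8Fr₁²) − 1] = ½[√148.4 − 1] = 5.59.

y₂/y₁ = 5.59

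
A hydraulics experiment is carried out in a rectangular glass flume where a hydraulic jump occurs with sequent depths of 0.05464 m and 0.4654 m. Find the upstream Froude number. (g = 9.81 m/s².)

Fr₁ = 6.367

For a rectangular channel the momentum equation gives q² = ½·g·y₁·y₂·(y₁ + y₂) = ½×9.81×0.05464×0.4654×0.5200 = 0.06487.
q = √0.06487 = 0.2547 m²/s.
V₁ = q/y₁ = 4.661 m/s; Fr₁ = V₁/√(g·y₁) = 6.367.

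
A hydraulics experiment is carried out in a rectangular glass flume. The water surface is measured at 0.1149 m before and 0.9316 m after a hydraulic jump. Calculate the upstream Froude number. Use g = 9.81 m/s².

Fr₁ = 6.076

For a rectangular channel the momentum equation gives q² = ½·g·y₁·y₂·(y₁ + y₂) = ½×9.81×0.1149×0.9316×1.046 = 0.5494.
q = √0.5494 = 0.7412 m²/s.
V₁ = q/y₁ = 6.451 m/s; Fr₁ = V₁/√(g·y₁) = 6.076.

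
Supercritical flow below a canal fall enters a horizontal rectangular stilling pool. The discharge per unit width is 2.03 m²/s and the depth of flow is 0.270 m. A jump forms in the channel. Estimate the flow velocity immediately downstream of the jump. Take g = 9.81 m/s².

V₂ = 1.24 m/s

V₁ = q/y₁ = 2.03/0.270 = 7.52 m/s. Fr₁ = V₁/√(g·y₁) = 7.52/√(9.81×0.270) = 4.62.
By Bélanger, y₂/y₁ = ½[√(1 + 8Fr₁²) − 1] = ½[√171.7 − 1] = 6.05.
y₂ = 6.05 × 0.270 = 1.63 m.
V₂ = q/y₂ = 2.03/1.63 = 1.24 m/s.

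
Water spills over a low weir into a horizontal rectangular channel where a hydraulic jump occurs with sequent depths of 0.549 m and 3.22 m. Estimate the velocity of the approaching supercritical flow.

V₁ = 10.4 m/s

For a rectangular channel the momentum equation gives q² = ½·g·y₁·y₂·(y₁ + y₂) = ½×9.81×0.549×3.22×3.77 = 32.7.
q = √32.7 = 5.72 m²/s.
V₁ = q/y₁ = 5.72/0.549 = 10.4 m/s.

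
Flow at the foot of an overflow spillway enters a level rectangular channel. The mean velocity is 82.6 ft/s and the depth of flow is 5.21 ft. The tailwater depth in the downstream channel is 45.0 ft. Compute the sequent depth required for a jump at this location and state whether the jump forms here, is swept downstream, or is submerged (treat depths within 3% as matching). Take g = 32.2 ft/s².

y₂ = 44.5 ft; the jump forms here

Fr₁ = V₁/√(g·y₁) = 82.6/√(32.2×5.21) = 6.38.
From the momentum equation for a rectangular channel, y₂/y₁ = ½[√(1 + 8Fr₁²) − 1] = ½[√326.4 − 1] = 8.53.
y₂ = 8.53 × 5.21 = 44.5 ft.
Tailwater y_tw = 45.0 ft: y_tw ≈ y₂, so the jump forms here.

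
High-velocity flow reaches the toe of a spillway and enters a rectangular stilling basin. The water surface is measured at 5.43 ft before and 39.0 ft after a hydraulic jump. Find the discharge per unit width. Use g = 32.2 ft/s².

For a rectangular channel the momentum equation gives q² = ½·g·y₁·y₂·(y₁ + y₂) = ½×32.2×5.43×39.0×44.4 = 151484.
q = √151484 = 389 ft²/s.

q = 389 ft²/s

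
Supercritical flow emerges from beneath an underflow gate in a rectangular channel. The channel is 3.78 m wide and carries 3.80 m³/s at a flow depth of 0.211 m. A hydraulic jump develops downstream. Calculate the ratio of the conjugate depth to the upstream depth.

y₂/y₁ = 4.21

q = Q/b = 3.80/3.78 = 1.01 m²/s; V₁ = q/y₁ = 4.76 m/s. Fr₁ = V₁/√(g·y₁) = 3.31.
By Bélanger, y₂/y₁ = ½[√(1 + 8Fr₁²) − 1] = ½[√88.73 − 1] = 4.21.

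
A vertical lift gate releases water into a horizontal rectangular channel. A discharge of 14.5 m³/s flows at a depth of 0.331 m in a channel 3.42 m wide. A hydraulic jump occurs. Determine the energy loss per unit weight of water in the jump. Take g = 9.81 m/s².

ΔE = 5.44 m

q = Q/b = 14.5/3.42 = 4.24 m²/s; V₁ = q/y₁ = 12.8 m/s. Fr₁ = V₁/√(g·y₁) = 7.11.
Sequent-depth ratio: y₂/y₁ = ½[√(1 + 8Fr₁²) − 1] = ½[√405.2 − 1] = 9.57.
y₂ = 9.57 × 0.331 = 3.17 m.
V₂ = q/y₂ = 4.24/3.17 = 1.34 m/s. E₁ = y₁ + V₁²/2g = 8.69 m; E₂ = y₂ + V₂²/2g = 3.26 m. ΔE = E₁ − E₂ = 5.44 m.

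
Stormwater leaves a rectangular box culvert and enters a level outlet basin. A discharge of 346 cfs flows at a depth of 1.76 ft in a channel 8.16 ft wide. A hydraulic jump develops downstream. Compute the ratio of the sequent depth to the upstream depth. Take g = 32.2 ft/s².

y₂/y₁ = 4.05

q = Q/b = 346/8.16 = 42.4 ft²/s; V₁ = q/y₁ = 24.1 ft/s. Fr₁ = V₁/√(g·y₁) = 3.20.
From the momentum equation for a rectangular channel, y₂/y₁ = ½[√(1 + 8Fr₁²) − 1] = ½[√82.93 − 1] = 4.05.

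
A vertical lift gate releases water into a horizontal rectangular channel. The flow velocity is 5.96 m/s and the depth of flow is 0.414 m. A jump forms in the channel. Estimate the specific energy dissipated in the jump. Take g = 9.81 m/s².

ΔE = 0.556 m

Fr₁ = V₁/√(g·y₁) = 5.96/√(9.81×0.414) = 2.96.
Bélanger equation: y₂/y₁ = ½[√(1 + 8Fr₁²) − 1] = ½[√70.97 − 1] = 3.71.
y₂ = 3.71 × 0.414 = 1.54 m.
Head loss: ΔE = (y₂ − y₁)³/(4y₁y₂) = (1.54 − 0.414)³/(4×0.414×1.54) = 1.42/2.55 = 0.556 m.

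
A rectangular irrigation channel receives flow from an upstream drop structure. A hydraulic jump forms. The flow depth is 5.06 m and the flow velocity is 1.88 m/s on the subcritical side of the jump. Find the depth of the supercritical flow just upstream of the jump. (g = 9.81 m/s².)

y₁ = 0.640 m

Fr₂ = V₂/√(g·y₂) = 1.88/√(9.81×5.06) = 0.267.
Applying the sequent-depth relation in reverse, y₁/y₂ = ½[√(1 + 8Fr₂²) − 1] = ½[√1.570 − 1] = 0.126.
y₁ = 0.126 × 5.06 = 0.640 m.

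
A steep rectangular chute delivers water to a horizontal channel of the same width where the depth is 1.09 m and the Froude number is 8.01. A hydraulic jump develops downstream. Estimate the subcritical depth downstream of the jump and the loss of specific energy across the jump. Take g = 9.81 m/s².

y₂ = 11.8 m; ΔE = 23.9 m

Fr₁ = 8.01 (given).
From the momentum equation for a rectangular channel, y₂/y₁ = ½[√(1 + 8Fr₁²) − 1] = ½[√514.3 − 1] = 10.8.
y₂ = 10.8 × 1.09 = 11.8 m.
V₁ = Fr₁·√(g·y₁) = 8.01×√(9.81×1.09) = 26.2 m/s; q = V₁·y₁ = 28.6 m²/s. V₂ = q/y₂ = 28.6/11.8 = 2.42 m/s. E₁ = y₁ + V₁²/2g = 36.1 m; E₂ = y₂ + V₂²/2g = 12.1 m. ΔE = E₁ − E₂ = 23.9 m.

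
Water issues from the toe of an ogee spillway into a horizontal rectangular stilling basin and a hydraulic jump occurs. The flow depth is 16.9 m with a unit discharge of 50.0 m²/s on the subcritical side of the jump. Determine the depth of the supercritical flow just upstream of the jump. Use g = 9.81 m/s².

y₁ = 1.63 m

V₂ = q/y₂ = 50.0/16.9 = 2.96 m/s; Fr₂ = V₂/√(g·y₂) = 0.230.
The Bélanger relation is symmetric: y₁/y₂ = ½[√(1 + 8Fr₂²) − 1] = ½[√1.422 − 1] = 0.0963.
y₁ = 0.0963 × 16.9 = 1.63 m.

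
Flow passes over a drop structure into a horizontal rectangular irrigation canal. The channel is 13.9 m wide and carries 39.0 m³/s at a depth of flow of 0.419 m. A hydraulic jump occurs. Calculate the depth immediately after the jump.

y₂ = 1.76 m

q = Q/b = 39.0/13.9 = 2.81 m²/s; V₁ = q/y₁ = 6.70 m/s. Fr₁ = V₁/√(g·y₁) = 3.30.
By Bélanger, y₂/y₁ = ½[√(1 + 8Fr₁²) − 1] = ½[√88.27 − 1] = 4.20.
y₂ = 4.20 × 0.419 = 1.76 m.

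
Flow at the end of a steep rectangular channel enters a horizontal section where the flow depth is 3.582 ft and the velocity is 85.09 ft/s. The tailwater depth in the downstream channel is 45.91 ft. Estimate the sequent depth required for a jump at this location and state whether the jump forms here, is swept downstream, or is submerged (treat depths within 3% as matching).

Fr₁ = V₁/√(g·y₁) = 85.09/√(32.2×3.582) = 7.923.
Sequent-depth ratio: y₂/y₁ = ½[√(1 + 8Fr₁²) − 1] = ½[√503.19 − 1] = 10.72.
y₂ = 10.72 × 3.582 = 38.38 ft.
Tailwater y_tw = 45.91 ft: y_tw > y₂, so the jump is submerged.

y₂ = 38.38 ft; the jump is submerged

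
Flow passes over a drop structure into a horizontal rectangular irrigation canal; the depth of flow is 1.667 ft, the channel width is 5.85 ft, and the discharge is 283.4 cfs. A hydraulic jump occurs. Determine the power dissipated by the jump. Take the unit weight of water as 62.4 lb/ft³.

q = Q/b = 283.4/5.85 = 48.44 ft²/s; V₁ = q/y₁ = 29.06 ft/s. Fr₁ = V₁/√(g·y₁) = 3.967.
From the momentum equation for a rectangular channel, y₂/y₁ = ½[√(1 + 8Fr₁²) − 1] = ½[√126.87 − 1] = 5.132.
y₂ = 5.132 × 1.667 = 8.555 ft.
Head loss: ΔE = (y₂ − y₁)³/(4y₁y₂) = (8.555 − 1.667)³/(4×1.667×8.555) = 326.8/57.04 = 5.728 ft.
P = γ·Q·ΔE/550 = 62.4 × 283.4 × 5.728 / 550 = 184.2 hp.

P = 184.2 hp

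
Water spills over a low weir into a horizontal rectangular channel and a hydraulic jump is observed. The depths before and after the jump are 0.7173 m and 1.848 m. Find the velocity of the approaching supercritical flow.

V₁ = 5.694 m/s

For a rectangular channel the momentum equation gives q² = ½·g·y₁·y₂·(y₁ + y₂) = ½×9.81×0.7173×1.848×2.565 = 16.68.
q = √16.68 = 4.084 m²/s.
V₁ = q/y₁ = 4.084/0.7173 = 5.694 m/s.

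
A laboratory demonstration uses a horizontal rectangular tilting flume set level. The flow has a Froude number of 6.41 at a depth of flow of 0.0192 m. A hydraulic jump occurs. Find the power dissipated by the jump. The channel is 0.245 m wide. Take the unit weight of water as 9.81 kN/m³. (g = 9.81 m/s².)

Fr₁ = 6.41 (given).
Bélanger equation: y₂/y₁ = ½[√(1 + 8Fr₁²) − 1] = ½[√329.7 − 1] = 8.58.
y₂ = 8.58 × 0.0192 = 0.165 m.
V₁ = Fr₁·√(g·y₁) = 6.41×√(9.81×0.0192) = 2.78 m/s; q = V₁·y₁ = 0.0534 m²/s. V₂ = q/y₂ = 0.0534/0.165 = 0.324 m/s. E₁ = y₁ + V₁²/2g = 0.414 m; E₂ = y₂ + V₂²/2g = 0.170 m. ΔE = E₁ − E₂ = 0.244 m.
Q = q·b = 0.0534 × 0.245 = 0.0131 m³/s. P = γ·Q·ΔE = 9.81 × 0.0131 × 0.244 = 0.0313 kW.

P = 0.0313 kW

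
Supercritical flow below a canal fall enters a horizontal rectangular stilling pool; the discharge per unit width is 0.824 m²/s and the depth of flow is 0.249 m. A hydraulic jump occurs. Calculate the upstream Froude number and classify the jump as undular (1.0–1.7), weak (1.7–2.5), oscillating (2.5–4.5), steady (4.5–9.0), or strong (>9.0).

Fr₁ = 2.12; weak jump

V₁ = q/y₁ = 0.824/0.249 = 3.31 m/s. Fr₁ = V₁/√(g·y₁) = 3.31/√(9.81×0.249) = 2.12.
Fr₁ = 2.12 lies in the weak range.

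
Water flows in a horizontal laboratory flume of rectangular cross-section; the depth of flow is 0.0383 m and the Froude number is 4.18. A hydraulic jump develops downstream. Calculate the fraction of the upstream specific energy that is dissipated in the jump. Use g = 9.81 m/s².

Fr₁ = 4.18 (given).
From the momentum equation for a rectangular channel, y₂/y₁ = ½[√(1 + 8Fr₁²) − 1] = ½[√140.8 − 1] = 5.43.
y₂ = 5.43 × 0.0383 = 0.208 m.
E₁ = y₁(1 + Fr₁²/2) = 0.0383×(1 + 4.18²/2) = 0.373 m. ΔE = (y₂ − y₁)³/(4y₁y₂) = 0.153 m. ΔE/E₁ = 0.153/0.373 = 0.412.

ΔE/E₁ = 0.412 (41.2%)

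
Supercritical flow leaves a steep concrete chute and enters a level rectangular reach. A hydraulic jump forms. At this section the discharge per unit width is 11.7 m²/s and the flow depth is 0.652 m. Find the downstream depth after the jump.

y₂ = 6.22 m

V₁ = q/y₁ = 11.7/0.652 = 17.9 m/s. Fr₁ = V₁/√(g·y₁) = 17.9/√(9.81×0.652) = 7.10.
Sequent-depth ratio: y₂/y₁ = ½[√(1 + 8Fr₁²) − 1] = ½[√403.8 − 1] = 9.55.
y₂ = 9.55 × 0.652 = 6.22 m.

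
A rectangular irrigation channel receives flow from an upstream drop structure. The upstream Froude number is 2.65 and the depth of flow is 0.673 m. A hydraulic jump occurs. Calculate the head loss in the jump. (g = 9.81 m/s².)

Fr₁ = 2.65 (given).
By Bélanger, y₂/y₁ = ½[√(1 + 8Fr₁²) − 1] = ½[√57.18 − 1] = 3.28.
y₂ = 3.28 × 0.673 = 2.21 m.
V₁ = Fr₁·√(g·y₁) = 2.65×√(9.81×0.673) = 6.81 m/s; q = V₁·y₁ = 4.58 m²/s. V₂ = q/y₂ = 4.58/2.21 = 2.08 m/s. E₁ = y₁ + V₁²/2g = 3.04 m; E₂ = y₂ + V₂²/2g = 2.43 m. ΔE = E₁ − E₂ = 0.609 m.

ΔE = 0.609 m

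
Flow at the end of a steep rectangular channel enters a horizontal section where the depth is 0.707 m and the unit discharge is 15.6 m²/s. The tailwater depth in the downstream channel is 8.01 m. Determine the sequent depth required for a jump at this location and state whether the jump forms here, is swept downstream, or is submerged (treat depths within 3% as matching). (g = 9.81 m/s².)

y₂ = 8.03 m; the jump forms here

V₁ = q/y₁ = 15.6/0.707 = 22.1 m/s. Fr₁ = V₁/√(g·y₁) = 22.1/√(9.81×0.707) = 8.38.
Sequent-depth ratio: y₂/y₁ = ½[√(1 + 8Fr₁²) − 1] = ½[√562.6 − 1] = 11.4.
y₂ = 11.4 × 0.707 = 8.03 m.
Tailwater y_tw = 8.01 m: y_tw ≈ y₂, so the jump forms here.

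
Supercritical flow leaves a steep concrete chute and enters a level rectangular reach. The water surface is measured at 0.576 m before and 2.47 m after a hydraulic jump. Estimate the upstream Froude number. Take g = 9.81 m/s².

For a rectangular channel the momentum equation gives q² = ½·g·y₁·y₂·(y₁ + y₂) = ½×9.81×0.576×2.47×3.05 = 21.3.
q = √21.3 = 4.61 m²/s.
V₁ = q/y₁ = 8.00 m/s; Fr₁ = V₁/√(g·y₁) = 3.37.

Fr₁ = 3.37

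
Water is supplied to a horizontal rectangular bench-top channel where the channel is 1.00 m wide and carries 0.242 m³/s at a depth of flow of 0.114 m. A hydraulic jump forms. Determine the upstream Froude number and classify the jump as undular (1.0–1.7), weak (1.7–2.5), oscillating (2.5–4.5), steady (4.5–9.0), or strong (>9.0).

Fr₁ = 2.01; weak jump

q = Q/b = 0.242/1.00 = 0.242 m²/s; V₁ = q/y₁ = 2.12 m/s. Fr₁ = V₁/√(g·y₁) = 2.01.
Fr₁ = 2.01 lies in the weak range.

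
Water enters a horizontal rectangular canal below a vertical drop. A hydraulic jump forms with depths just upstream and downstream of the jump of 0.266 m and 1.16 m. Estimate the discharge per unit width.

For a rectangular channel the momentum equation gives q² = ½·g·y₁·y₂·(y₁ + y₂) = ½×9.81×0.266×1.16×1.43 = 2.16.
q = √2.16 = 1.47 m²/s.

q = 1.47 m²/s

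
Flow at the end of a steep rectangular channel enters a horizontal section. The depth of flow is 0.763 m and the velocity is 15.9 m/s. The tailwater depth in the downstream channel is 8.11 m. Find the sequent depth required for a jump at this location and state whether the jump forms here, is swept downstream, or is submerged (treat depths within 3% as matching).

y₂ = 5.90 m; the jump is submerged

Fr₁ = V₁/√(g·y₁) = 15.9/√(9.81×0.763) = 5.81.
Bélanger equation: y₂/y₁ = ½[√(1 + 8Fr₁²) − 1] = ½[√271.2 − 1] = 7.73.
y₂ = 7.73 × 0.763 = 5.90 m.
Tailwater y_tw = 8.11 m: y_tw > y₂, so the jump is submerged.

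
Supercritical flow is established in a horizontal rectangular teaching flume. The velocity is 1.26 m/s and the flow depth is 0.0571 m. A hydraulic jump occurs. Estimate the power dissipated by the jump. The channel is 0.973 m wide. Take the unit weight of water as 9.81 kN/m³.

P = 0.00412 kW

Fr₁ = V₁/√(g·y₁) = 1.26/√(9.81×0.0571) = 1.68.
Sequent-depth ratio: y₂/y₁ = ½[√(1 + 8Fr₁²) − 1] = ½[√23.67 − 1] = 1.93.
y₂ = 1.93 × 0.0571 = 0.110 m.
q = V₁·y₁ = 1.26 × 0.0571 = 0.0719 m²/s. V₂ = q/y₂ = 0.0719/0.110 = 0.652 m/s. E₁ = y₁ + V₁²/2g = 0.138 m; E₂ = y₂ + V₂²/2g = 0.132 m. ΔE = E₁ − E₂ = 0.00599 m.
Q = q·b = 0.0719 × 0.973 = 0.0700 m³/s. P = γ·Q·ΔE = 9.81 × 0.0700 × 0.00599 = 0.00412 kW.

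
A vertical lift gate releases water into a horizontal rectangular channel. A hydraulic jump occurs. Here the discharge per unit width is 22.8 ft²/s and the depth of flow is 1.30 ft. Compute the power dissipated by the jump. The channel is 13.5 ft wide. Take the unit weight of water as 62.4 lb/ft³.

P = 44.7 hp

V₁ = q/y₁ = 22.8/1.30 = 17.5 ft/s. Fr₁ = V₁/√(g·y₁) = 17.5/√(32.2×1.30) = 2.71.
Bélanger equation: y₂/y₁ = ½[√(1 + 8Fr₁²) − 1] = ½[√59.79 − 1] = 3.37.
y₂ = 3.37 × 1.30 = 4.38 ft.
V₂ = q/y₂ = 22.8/4.38 = 5.21 ft/s. E₁ = y₁ + V₁²/2g = 6.08 ft; E₂ = y₂ + V₂²/2g = 4.80 ft. ΔE = E₁ − E₂ = 1.28 ft.
Q = q·b = 22.8 × 13.5 = 308 cfs. P = γ·Q·ΔE/550 = 62.4 × 308 × 1.28 / 550 = 44.7 hp.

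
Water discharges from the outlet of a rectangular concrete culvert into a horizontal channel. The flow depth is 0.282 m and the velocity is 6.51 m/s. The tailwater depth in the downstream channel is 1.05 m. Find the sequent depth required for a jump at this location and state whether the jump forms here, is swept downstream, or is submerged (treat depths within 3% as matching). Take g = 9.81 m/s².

Fr₁ = V₁/√(g·y₁) = 6.51/√(9.81×0.282) = 3.91.
From the momentum equation for a rectangular channel, y₂/y₁ = ½[√(1 + 8Fr₁²) − 1] = ½[√123.6 − 1] = 5.06.
y₂ = 5.06 × 0.282 = 1.43 m.
Tailwater y_tw = 1.05 m: y_tw < y₂, so the jump is swept downstream.

y₂ = 1.43 m; the jump is swept downstream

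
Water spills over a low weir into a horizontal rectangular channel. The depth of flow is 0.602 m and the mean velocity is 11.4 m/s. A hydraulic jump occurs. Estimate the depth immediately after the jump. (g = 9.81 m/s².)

y₂ = 3.70 m

Fr₁ = V₁/√(g·y₁) = 11.4/√(9.81×0.602) = 4.69.
Conjugate-depth relation: y₂/y₁ = ½[√(1 + 8Fr₁²) − 1] = ½[√177.0 − 1] = 6.15.
y₂ = 6.15 × 0.602 = 3.70 m.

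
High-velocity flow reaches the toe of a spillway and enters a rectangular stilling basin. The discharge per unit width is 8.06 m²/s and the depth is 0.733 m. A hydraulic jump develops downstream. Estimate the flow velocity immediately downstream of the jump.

V₁ = q/y₁ = 8.06/0.733 = 11.0 m/s. Fr₁ = V₁/√(g·y₁) = 11.0/√(9.81×0.733) = 4.10.
Sequent-depth ratio: y₂/y₁ = ½[√(1 + 8Fr₁²) − 1] = ½[√135.5 − 1] = 5.32.
y₂ = 5.32 × 0.733 = 3.90 m.
V₂ = q/y₂ = 8.06/3.90 = 2.07 m/s.

V₂ = 2.07 m/s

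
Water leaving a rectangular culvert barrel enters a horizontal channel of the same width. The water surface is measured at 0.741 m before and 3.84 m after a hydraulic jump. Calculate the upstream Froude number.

Fr₁ = 4.00

For a rectangular channel the momentum equation gives q² = ½·g·y₁·y₂·(y₁ + y₂) = ½×9.81×0.741×3.84×4.58 = 63.9.
q = √63.9 = 8.00 m²/s.
V₁ = q/y₁ = 10.8 m/s; Fr₁ = V₁/√(g·y₁) = 4.00.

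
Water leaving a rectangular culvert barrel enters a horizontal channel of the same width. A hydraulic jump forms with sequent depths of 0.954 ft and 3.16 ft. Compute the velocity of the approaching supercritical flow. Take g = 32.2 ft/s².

V₁ = 14.8 ft/s

For a rectangular channel the momentum equation gives q² = ½·g·y₁·y₂·(y₁ + y₂) = ½×32.2×0.954×3.16×4.11 = 200.
q = √200 = 14.1 ft²/s.
V₁ = q/y₁ = 14.1/0.954 = 14.8 ft/s.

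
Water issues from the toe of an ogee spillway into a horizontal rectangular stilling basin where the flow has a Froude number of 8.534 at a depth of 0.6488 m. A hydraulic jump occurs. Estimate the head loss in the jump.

Fr₁ = 8.534 (given).
By Bélanger, y₂/y₁ = ½[√(1 + 8Fr₁²) − 1] = ½[√583.63 − 1] = 11.58.
y₂ = 11.58 × 0.6488 = 7.513 m.
V₁ = Fr₁·√(g·y₁) = 8.534×√(9.81×0.6488) = 21.53 m/s; q = V₁·y₁ = 13.97 m²/s. V₂ = q/y₂ = 13.97/7.513 = 1.859 m/s. E₁ = y₁ + V₁²/2g = 24.27 m; E₂ = y₂ + V₂²/2g = 7.689 m. ΔE = E₁ − E₂ = 16.59 m.

ΔE = 16.59 m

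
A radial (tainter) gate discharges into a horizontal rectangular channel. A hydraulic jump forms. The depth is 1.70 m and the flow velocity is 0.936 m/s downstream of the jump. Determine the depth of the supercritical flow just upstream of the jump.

y₁ = 0.163 m

Fr₂ = V₂/√(g·y₂) = 0.936/√(9.81×1.70) = 0.229.
Since the conjugate-depth ratio holds either way, y₁/y₂ = ½[√(1 + 8Fr₂²) − 1] = ½[√1.420 − 1] = 0.0959.
y₁ = 0.0959 × 1.70 = 0.163 m.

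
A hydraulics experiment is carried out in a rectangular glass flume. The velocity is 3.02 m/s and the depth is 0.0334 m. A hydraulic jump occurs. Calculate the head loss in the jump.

Fr₁ = V₁/√(g·y₁) = 3.02/√(9.81×0.0334) = 5.28.
From the momentum equation for a rectangular channel, y₂/y₁ = ½[√(1 + 8Fr₁²) − 1] = ½[√223.7 − 1] = 6.98.
y₂ = 6.98 × 0.0334 = 0.233 m.
Head loss: ΔE = (y₂ − y₁)³/(4y₁y₂) = (0.233 − 0.0334)³/(4×0.0334×0.233) = 0.00796/0.0311 = 0.256 m.

ΔE = 0.256 m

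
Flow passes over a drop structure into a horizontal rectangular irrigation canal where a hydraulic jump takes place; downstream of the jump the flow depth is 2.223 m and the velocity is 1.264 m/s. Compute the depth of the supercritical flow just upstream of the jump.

Fr₂ = V₂/√(g·y₂) = 1.264/√(9.81×2.223) = 0.2707.
From the momentum equation (using Fr₂), y₁/y₂ = ½[√(1 + 8Fr₂²) − 1] = ½[√1.5861 − 1] = 0.1297.
y₁ = 0.1297 × 2.223 = 0.2883 m.

y₁ = 0.2883 m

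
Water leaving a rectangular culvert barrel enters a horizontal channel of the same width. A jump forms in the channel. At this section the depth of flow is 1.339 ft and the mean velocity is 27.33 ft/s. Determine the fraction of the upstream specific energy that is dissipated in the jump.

Fr₁ = V₁/√(g·y₁) = 27.33/√(32.2×1.339) = 4.162.
From the momentum equation for a rectangular channel, y₂/y₁ = ½[√(1 + 8Fr₁²) − 1] = ½[√139.59 − 1] = 5.407.
y₂ = 5.407 × 1.339 = 7.241 ft.
E₁ = y₁ + V₁²/2g = 12.94 ft. ΔE = (y₂ − y₁)³/(4y₁y₂) = 5.300 ft. ΔE/E₁ = 5.300/12.94 = 0.410.

ΔE/E₁ = 0.410 (41.0%)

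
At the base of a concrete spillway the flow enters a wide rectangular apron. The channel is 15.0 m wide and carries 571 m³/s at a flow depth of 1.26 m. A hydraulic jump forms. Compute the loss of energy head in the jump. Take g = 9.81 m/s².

ΔE = 32.7 m

q = Q/b = 571/15.0 = 38.1 m²/s; V₁ = q/y₁ = 30.2 m/s. Fr₁ = V₁/√(g·y₁) = 8.59.
Sequent-depth ratio: y₂/y₁ = ½[√(1 + 8Fr₁²) − 1] = ½[√591.7 − 1] = 11.7.
y₂ = 11.7 × 1.26 = 14.7 m.
Head loss: ΔE = (y₂ − y₁)³/(4y₁y₂) = (14.7 − 1.26)³/(4×1.26×14.7) = 2425/74.1 = 32.7 m.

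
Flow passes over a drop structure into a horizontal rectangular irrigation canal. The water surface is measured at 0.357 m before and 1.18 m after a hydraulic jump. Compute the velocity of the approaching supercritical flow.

V₁ = 4.99 m/s

For a rectangular channel the momentum equation gives q² = ½·g·y₁·y₂·(y₁ + y₂) = ½×9.81×0.357×1.18×1.54 = 3.18.
q = √3.18 = 1.78 m²/s.
V₁ = q/y₁ = 1.78/0.357 = 4.99 m/s.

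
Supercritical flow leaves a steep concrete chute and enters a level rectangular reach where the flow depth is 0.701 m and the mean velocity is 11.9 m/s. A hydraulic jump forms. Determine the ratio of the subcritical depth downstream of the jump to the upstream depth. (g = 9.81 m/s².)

Fr₁ = V₁/√(g·y₁) = 11.9/√(9.81×0.701) = 4.54.
Bélanger equation: y₂/y₁ = ½[√(1 + 8Fr₁²) − 1] = ½[√165.7 − 1] = 5.94.

y₂/y₁ = 5.94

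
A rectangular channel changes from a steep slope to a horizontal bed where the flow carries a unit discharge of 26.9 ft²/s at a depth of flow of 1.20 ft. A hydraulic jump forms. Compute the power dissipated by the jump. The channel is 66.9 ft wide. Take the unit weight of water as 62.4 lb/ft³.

V₁ = q/y₁ = 26.9/1.20 = 22.4 ft/s. Fr₁ = V₁/√(g·y₁) = 22.4/√(32.2×1.20) = 3.61.
By Bélanger, y₂/y₁ = ½[√(1 + 8Fr₁²) − 1] = ½[√105.0 − 1] = 4.62.
y₂ = 4.62 × 1.20 = 5.55 ft.
V₂ = q/y₂ = 26.9/5.55 = 4.85 ft/s. E₁ = y₁ + V₁²/2g = 9.00 ft; E₂ = y₂ + V₂²/2g = 5.91 ft. ΔE = E₁ − E₂ = 3.09 ft.
Q = q·b = 26.9 × 66.9 = 1800 cfs. P = γ·Q·ΔE/550 = 62.4 × 1800 × 3.09 / 550 = 631 hp.

P = 631 hp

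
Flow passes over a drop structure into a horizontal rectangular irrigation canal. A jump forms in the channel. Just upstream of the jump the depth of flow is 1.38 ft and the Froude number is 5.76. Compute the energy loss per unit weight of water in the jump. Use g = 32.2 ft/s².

ΔE = 13.3 ft

Fr₁ = 5.76 (given).
Bélanger equation: y₂/y₁ = ½[√(1 + 8Fr₁²) − 1] = ½[√266.4 − 1] = 7.66.
y₂ = 7.66 × 1.38 = 10.6 ft.
V₁ = Fr₁·√(g·y₁) = 5.76×√(32.2×1.38) = 38.4 ft/s; q = V₁·y₁ = 53.0 ft²/s. V₂ = q/y₂ = 53.0/10.6 = 5.01 ft/s. E₁ = y₁ + V₁²/2g = 24.3 ft; E₂ = y₂ + V₂²/2g = 11.0 ft. ΔE = E₁ − E₂ = 13.3 ft.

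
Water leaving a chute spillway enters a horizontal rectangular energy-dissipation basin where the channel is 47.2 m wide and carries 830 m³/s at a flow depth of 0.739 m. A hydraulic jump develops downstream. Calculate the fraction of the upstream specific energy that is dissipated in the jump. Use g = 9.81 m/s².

ΔE/E₁ = 0.693 (69.3%)

q = Q/b = 830/47.2 = 17.6 m²/s; V₁ = q/y₁ = 23.8 m/s. Fr₁ = V₁/√(g·y₁) = 8.84.
Sequent-depth ratio: y₂/y₁ = ½[√(1 + 8Fr₁²) − 1] = ½[√625.8 − 1] = 12.0.
y₂ = 12.0 × 0.739 = 8.87 m.
E₁ = y₁ + V₁²/2g = 29.6 m. ΔE = (y₂ − y₁)³/(4y₁y₂) = 20.5 m. ΔE/E₁ = 20.5/29.6 = 0.693.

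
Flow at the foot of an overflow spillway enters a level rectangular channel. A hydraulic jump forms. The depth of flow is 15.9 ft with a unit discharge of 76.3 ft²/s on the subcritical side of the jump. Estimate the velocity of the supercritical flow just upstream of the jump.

V₁ = 57.8 ft/s

V₂ = q/y₂ = 76.3/15.9 = 4.80 ft/s; Fr₂ = V₂/√(g·y₂) = 0.212.
Applying the sequent-depth relation in reverse, y₁/y₂ = ½[√(1 + 8Fr₂²) − 1] = ½[√1.360 − 1] = 0.0831.
y₁ = 0.0831 × 15.9 = 1.32 ft.
V₁ = q/y₁ = 76.3/1.32 = 57.8 ft/s.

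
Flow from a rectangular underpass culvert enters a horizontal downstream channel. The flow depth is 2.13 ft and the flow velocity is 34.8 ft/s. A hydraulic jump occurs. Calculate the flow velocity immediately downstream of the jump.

Fr₁ = V₁/√(g·y₁) = 34.8/√(32.2×2.13) = 4.20.
Bélanger equation: y₂/y₁ = ½[√(1 + 8Fr₁²) − 1] = ½[√142.3 − 1] = 5.46.
y₂ = 5.46 × 2.13 = 11.6 ft.
q = V₁·y₁ = 34.8 × 2.13 = 74.1 ft²/s.
V₂ = q/y₂ = 74.1/11.6 = 6.37 ft/s.

V₂ = 6.37 ft/s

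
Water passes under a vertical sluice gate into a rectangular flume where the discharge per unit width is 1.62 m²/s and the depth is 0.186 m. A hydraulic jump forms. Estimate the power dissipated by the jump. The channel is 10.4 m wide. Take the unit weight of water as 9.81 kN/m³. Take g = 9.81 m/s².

V₁ = q/y₁ = 1.62/0.186 = 8.71 m/s. Fr₁ = V₁/√(g·y₁) = 8.71/√(9.81×0.186) = 6.45.
By Bélanger, y₂/y₁ = ½[√(1 + 8Fr₁²) − 1] = ½[√333.6 − 1] = 8.63.
y₂ = 8.63 × 0.186 = 1.61 m.
Head loss: ΔE = (y₂ − y₁)³/(4y₁y₂) = (1.61 − 0.186)³/(4×0.186×1.61) = 2.86/1.19 = 2.39 m.
Q = q·b = 1.62 × 10.4 = 16.8 m³/s. P = γ·Q·ΔE = 9.81 × 16.8 × 2.39 = 396 kW.

P = 396 kW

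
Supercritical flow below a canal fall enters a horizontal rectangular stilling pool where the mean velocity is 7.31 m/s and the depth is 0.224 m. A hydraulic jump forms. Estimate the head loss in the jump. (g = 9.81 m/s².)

ΔE = 1.43 m

Fr₁ = V₁/√(g·y₁) = 7.31/√(9.81×0.224) = 4.93.
Bélanger equation: y₂/y₁ = ½[√(1 + 8Fr₁²) − 1] = ½[√195.5 − 1] = 6.49.
y₂ = 6.49 × 0.224 = 1.45 m.
Head loss: ΔE = (y₂ − y₁)³/(4y₁y₂) = (1.45 − 0.224)³/(4×0.224×1.45) = 1.86/1.30 = 1.43 m.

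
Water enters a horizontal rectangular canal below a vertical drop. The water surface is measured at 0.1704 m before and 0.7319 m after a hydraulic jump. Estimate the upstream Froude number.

Fr₁ = 3.372

For a rectangular channel the momentum equation gives q² = ½·g·y₁·y₂·(y₁ + y₂) = ½×9.81×0.1704×0.7319×0.9023 = 0.5520.
q = √0.5520 = 0.7429 m²/s.
V₁ = q/y₁ = 4.360 m/s; Fr₁ = V₁/√(g·y₁) = 3.372.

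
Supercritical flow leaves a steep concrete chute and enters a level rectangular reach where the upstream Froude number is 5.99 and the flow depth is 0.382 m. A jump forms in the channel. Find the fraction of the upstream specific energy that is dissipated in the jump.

ΔE/E₁ = 0.564 (56.4%)

Fr₁ = 5.99 (given).
Bélanger equation: y₂/y₁ = ½[√(1 + 8Fr₁²) − 1] = ½[√288.0 − 1] = 7.99.
y₂ = 7.99 × 0.382 = 3.05 m.
E₁ = y₁(1 + Fr₁²/2) = 0.382×(1 + 5.99²/2) = 7.24 m. ΔE = (y₂ − y₁)³/(4y₁y₂) = 4.08 m. ΔE/E₁ = 4.08/7.24 = 0.564.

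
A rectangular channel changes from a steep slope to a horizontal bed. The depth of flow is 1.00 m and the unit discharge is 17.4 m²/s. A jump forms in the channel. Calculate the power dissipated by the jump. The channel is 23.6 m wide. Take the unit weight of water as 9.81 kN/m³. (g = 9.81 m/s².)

V₁ = q/y₁ = 17.4/1.00 = 17.4 m/s. Fr₁ = V₁/√(g·y₁) = 17.4/√(9.81×1.00) = 5.56.
From the momentum equation for a rectangular channel, y₂/y₁ = ½[√(1 + 8Fr₁²) − 1] = ½[√247.9 − 1] = 7.37.
y₂ = 7.37 × 1.00 = 7.37 m.
V₂ = q/y₂ = 17.4/7.37 = 2.36 m/s. E₁ = y₁ + V₁²/2g = 16.4 m; E₂ = y₂ + V₂²/2g = 7.66 m. ΔE = E₁ − E₂ = 8.77 m.
Q = q·b = 17.4 × 23.6 = 411 m³/s. P = γ·Q·ΔE = 9.81 × 411 × 8.77 = 35349 kW.

P = 35349 kW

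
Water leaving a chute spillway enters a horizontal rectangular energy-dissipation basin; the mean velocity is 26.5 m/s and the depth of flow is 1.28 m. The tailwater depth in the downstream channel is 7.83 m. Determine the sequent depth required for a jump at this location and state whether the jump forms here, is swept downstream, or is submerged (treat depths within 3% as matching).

Fr₁ = V₁/√(g·y₁) = 26.5/√(9.81×1.28) = 7.48.
By Bélanger, y₂/y₁ = ½[√(1 + 8Fr₁²) − 1] = ½[√448.4 − 1] = 10.1.
y₂ = 10.1 × 1.28 = 12.9 m.
Tailwater y_tw = 7.83 m: y_tw < y₂, so the jump is swept downstream.

y₂ = 12.9 m; the jump is swept downstream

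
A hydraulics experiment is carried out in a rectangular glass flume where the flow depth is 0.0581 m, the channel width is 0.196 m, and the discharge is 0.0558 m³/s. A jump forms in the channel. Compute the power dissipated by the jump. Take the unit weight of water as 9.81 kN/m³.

q = Q/b = 0.0558/0.196 = 0.285 m²/s; V₁ = q/y₁ = 4.90 m/s. Fr₁ = V₁/√(g·y₁) = 6.49.
From the momentum equation for a rectangular channel, y₂/y₁ = ½[√(1 + 8Fr₁²) − 1] = ½[√338.0 − 1] = 8.69.
y₂ = 8.69 × 0.0581 = 0.505 m.
Head loss: ΔE = (y₂ − y₁)³/(4y₁y₂) = (0.505 − 0.0581)³/(4×0.0581×0.505) = 0.0893/0.117 = 0.761 m.
P = γ·Q·ΔE = 9.81 × 0.0558 × 0.761 = 0.416 kW.

P = 0.416 kW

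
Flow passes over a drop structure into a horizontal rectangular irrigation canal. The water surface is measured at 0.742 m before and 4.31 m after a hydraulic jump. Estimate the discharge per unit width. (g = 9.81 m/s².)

For a rectangular channel the momentum equation gives q² = ½·g·y₁·y₂·(y₁ + y₂) = ½×9.81×0.742×4.31×5.05 = 79.2.
q = √79.2 = 8.90 m²/s.

q = 8.90 m²/s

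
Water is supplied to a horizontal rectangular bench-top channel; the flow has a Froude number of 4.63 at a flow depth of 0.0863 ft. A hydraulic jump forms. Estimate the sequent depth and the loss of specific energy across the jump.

y₂ = 0.524 ft; ΔE = 0.463 ft

Fr₁ = 4.63 (given).
Sequent-depth ratio: y₂/y₁ = ½[√(1 + 8Fr₁²) − 1] = ½[√172.5 − 1] = 6.07.
y₂ = 6.07 × 0.0863 = 0.524 ft.
Head loss: ΔE = (y₂ − y₁)³/(4y₁y₂) = (0.524 − 0.0863)³/(4×0.0863×0.524) = 0.0836/0.181 = 0.463 ft.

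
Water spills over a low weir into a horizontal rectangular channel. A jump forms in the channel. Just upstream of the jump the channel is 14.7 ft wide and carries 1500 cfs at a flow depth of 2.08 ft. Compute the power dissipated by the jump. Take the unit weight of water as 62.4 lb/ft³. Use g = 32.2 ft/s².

q = Q/b = 1500/14.7 = 102 ft²/s; V₁ = q/y₁ = 49.1 ft/s. Fr₁ = V₁/√(g·y₁) = 5.99.
Sequent-depth ratio: y₂/y₁ = ½[√(1 + 8Fr₁²) − 1] = ½[√288.5 − 1] = 7.99.
y₂ = 7.99 × 2.08 = 16.6 ft.
Head loss: ΔE = (y₂ − y₁)³/(4y₁y₂) = (16.6 − 2.08)³/(4×2.08×16.6) = 3076/138 = 22.2 ft.
P = γ·Q·ΔE/550 = 62.4 × 1500 × 22.2 / 550 = 3785 hp.

P = 3785 hp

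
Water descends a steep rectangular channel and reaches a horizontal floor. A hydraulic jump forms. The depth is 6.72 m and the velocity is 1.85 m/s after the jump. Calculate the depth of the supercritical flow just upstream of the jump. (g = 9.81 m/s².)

Fr₂ = V₂/√(g·y₂) = 1.85/√(9.81×6.72) = 0.228.
Since the conjugate-depth ratio holds either way, y₁/y₂ = ½[√(1 + 8Fr₂²) − 1] = ½[√1.415 − 1] = 0.0948.
y₁ = 0.0948 × 6.72 = 0.637 m.

y₁ = 0.637 m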